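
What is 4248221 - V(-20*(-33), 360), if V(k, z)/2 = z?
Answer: 4247501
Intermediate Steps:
V(k, z) = 2*z
4248221 - V(-20*(-33), 360) = 4248221 - 2*360 = 4248221 - 1*720 = 4248221 - 720 = 4247501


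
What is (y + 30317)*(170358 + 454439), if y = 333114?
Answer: 227070598507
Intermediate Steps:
(y + 30317)*(170358 + 454439) = (333114 + 30317)*(170358 + 454439) = 363431*624797 = 227070598507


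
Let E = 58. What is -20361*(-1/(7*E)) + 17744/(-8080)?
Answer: 9832051/205030 ≈ 47.954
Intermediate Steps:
-20361*(-1/(7*E)) + 17744/(-8080) = -20361/(58*(-7)) + 17744/(-8080) = -20361/(-406) + 17744*(-1/8080) = -20361*(-1/406) - 1109/505 = 20361/406 - 1109/505 = 9832051/205030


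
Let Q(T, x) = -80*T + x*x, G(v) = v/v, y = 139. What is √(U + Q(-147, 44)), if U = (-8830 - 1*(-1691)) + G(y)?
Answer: √6558 ≈ 80.981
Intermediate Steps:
G(v) = 1
U = -7138 (U = (-8830 - 1*(-1691)) + 1 = (-8830 + 1691) + 1 = -7139 + 1 = -7138)
Q(T, x) = x² - 80*T (Q(T, x) = -80*T + x² = x² - 80*T)
√(U + Q(-147, 44)) = √(-7138 + (44² - 80*(-147))) = √(-7138 + (1936 + 11760)) = √(-7138 + 13696) = √6558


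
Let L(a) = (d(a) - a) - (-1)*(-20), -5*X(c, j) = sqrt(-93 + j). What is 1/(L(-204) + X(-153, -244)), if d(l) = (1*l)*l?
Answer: 1045000/43681000337 + 5*I*sqrt(337)/43681000337 ≈ 2.3923e-5 + 2.1013e-9*I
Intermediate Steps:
d(l) = l**2 (d(l) = l*l = l**2)
X(c, j) = -sqrt(-93 + j)/5
L(a) = -20 + a**2 - a (L(a) = (a**2 - a) - (-1)*(-20) = (a**2 - a) - 1*20 = (a**2 - a) - 20 = -20 + a**2 - a)
1/(L(-204) + X(-153, -244)) = 1/((-20 + (-204)**2 - 1*(-204)) - sqrt(-93 - 244)/5) = 1/((-20 + 41616 + 204) - I*sqrt(337)/5) = 1/(41800 - I*sqrt(337)/5)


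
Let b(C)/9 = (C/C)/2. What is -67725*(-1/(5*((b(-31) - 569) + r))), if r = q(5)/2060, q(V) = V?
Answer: -5580540/232573 ≈ -23.995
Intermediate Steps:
b(C) = 9/2 (b(C) = 9*((C/C)/2) = 9*(1*(½)) = 9*(½) = 9/2)
r = 1/412 (r = 5/2060 = 5*(1/2060) = 1/412 ≈ 0.0024272)
-67725*(-1/(5*((b(-31) - 569) + r))) = -67725*(-1/(5*((9/2 - 569) + 1/412))) = -67725*(-1/(5*(-1129/2 + 1/412))) = -67725/((-5*(-232573/412))) = -67725/1162865/412 = -67725*412/1162865 = -5580540/232573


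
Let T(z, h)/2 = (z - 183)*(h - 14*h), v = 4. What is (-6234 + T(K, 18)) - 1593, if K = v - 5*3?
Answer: 82965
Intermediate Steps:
K = -11 (K = 4 - 5*3 = 4 - 15 = -11)
T(z, h) = -26*h*(-183 + z) (T(z, h) = 2*((z - 183)*(h - 14*h)) = 2*((-183 + z)*(-13*h)) = 2*(-13*h*(-183 + z)) = -26*h*(-183 + z))
(-6234 + T(K, 18)) - 1593 = (-6234 + 26*18*(183 - 1*(-11))) - 1593 = (-6234 + 26*18*(183 + 11)) - 1593 = (-6234 + 26*18*194) - 1593 = (-6234 + 90792) - 1593 = 84558 - 1593 = 82965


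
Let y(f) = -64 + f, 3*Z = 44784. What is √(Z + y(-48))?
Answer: 4*√926 ≈ 121.72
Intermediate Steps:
Z = 14928 (Z = (⅓)*44784 = 14928)
√(Z + y(-48)) = √(14928 + (-64 - 48)) = √(14928 - 112) = √14816 = 4*√926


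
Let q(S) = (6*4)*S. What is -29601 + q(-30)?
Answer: -30321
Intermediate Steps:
q(S) = 24*S
-29601 + q(-30) = -29601 + 24*(-30) = -29601 - 720 = -30321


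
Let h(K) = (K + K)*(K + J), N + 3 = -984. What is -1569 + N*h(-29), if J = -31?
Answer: -3436329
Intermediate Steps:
N = -987 (N = -3 - 984 = -987)
h(K) = 2*K*(-31 + K) (h(K) = (K + K)*(K - 31) = (2*K)*(-31 + K) = 2*K*(-31 + K))
-1569 + N*h(-29) = -1569 - 1974*(-29)*(-31 - 29) = -1569 - 1974*(-29)*(-60) = -1569 - 987*3480 = -1569 - 3434760 = -3436329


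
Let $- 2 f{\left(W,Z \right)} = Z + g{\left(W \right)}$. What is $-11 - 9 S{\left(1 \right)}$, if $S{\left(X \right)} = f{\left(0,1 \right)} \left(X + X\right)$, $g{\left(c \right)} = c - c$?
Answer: $-2$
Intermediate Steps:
$g{\left(c \right)} = 0$
$f{\left(W,Z \right)} = - \frac{Z}{2}$ ($f{\left(W,Z \right)} = - \frac{Z + 0}{2} = - \frac{Z}{2}$)
$S{\left(X \right)} = - X$ ($S{\left(X \right)} = \left(- \frac{1}{2}\right) 1 \left(X + X\right) = - \frac{2 X}{2} = - X$)
$-11 - 9 S{\left(1 \right)} = -11 - 9 \left(\left(-1\right) 1\right) = -11 - -9 = -11 + 9 = -2$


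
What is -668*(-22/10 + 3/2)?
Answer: 2338/5 ≈ 467.60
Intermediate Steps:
-668*(-22/10 + 3/2) = -668*(-22*1/10 + 3*(1/2)) = -668*(-11/5 + 3/2) = -668*(-7/10) = 2338/5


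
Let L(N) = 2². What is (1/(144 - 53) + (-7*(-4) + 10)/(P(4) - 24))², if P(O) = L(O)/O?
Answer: 11799225/4380649 ≈ 2.6935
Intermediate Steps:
L(N) = 4
P(O) = 4/O
(1/(144 - 53) + (-7*(-4) + 10)/(P(4) - 24))² = (1/(144 - 53) + (-7*(-4) + 10)/(4/4 - 24))² = (1/91 + (28 + 10)/(4*(¼) - 24))² = (1/91 + 38/(1 - 24))² = (1/91 + 38/(-23))² = (1/91 + 38*(-1/23))² = (1/91 - 38/23)² = (-3435/2093)² = 11799225/4380649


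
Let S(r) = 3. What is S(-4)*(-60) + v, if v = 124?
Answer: -56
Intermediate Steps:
S(-4)*(-60) + v = 3*(-60) + 124 = -180 + 124 = -56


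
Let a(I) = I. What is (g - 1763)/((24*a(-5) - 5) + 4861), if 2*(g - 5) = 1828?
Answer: -211/1184 ≈ -0.17821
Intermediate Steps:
g = 919 (g = 5 + (1/2)*1828 = 5 + 914 = 919)
(g - 1763)/((24*a(-5) - 5) + 4861) = (919 - 1763)/((24*(-5) - 5) + 4861) = -844/((-120 - 5) + 4861) = -844/(-125 + 4861) = -844/4736 = -844*1/4736 = -211/1184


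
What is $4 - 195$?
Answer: $-191$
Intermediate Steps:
$4 - 195 = -191$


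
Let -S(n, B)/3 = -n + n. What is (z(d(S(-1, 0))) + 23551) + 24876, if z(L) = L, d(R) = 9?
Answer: 48436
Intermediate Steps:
S(n, B) = 0 (S(n, B) = -3*(-n + n) = -3*0 = 0)
(z(d(S(-1, 0))) + 23551) + 24876 = (9 + 23551) + 24876 = 23560 + 24876 = 48436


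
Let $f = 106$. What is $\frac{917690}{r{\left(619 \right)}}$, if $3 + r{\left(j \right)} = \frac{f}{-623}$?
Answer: $- \frac{114344174}{395} \approx -2.8948 \cdot 10^{5}$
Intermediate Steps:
$r{\left(j \right)} = - \frac{1975}{623}$ ($r{\left(j \right)} = -3 + \frac{106}{-623} = -3 + 106 \left(- \frac{1}{623}\right) = -3 - \frac{106}{623} = - \frac{1975}{623}$)
$\frac{917690}{r{\left(619 \right)}} = \frac{917690}{- \frac{1975}{623}} = 917690 \left(- \frac{623}{1975}\right) = - \frac{114344174}{395}$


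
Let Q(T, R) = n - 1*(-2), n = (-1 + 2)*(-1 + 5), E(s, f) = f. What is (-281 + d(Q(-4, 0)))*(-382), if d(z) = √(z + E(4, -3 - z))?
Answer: 107342 - 382*I*√3 ≈ 1.0734e+5 - 661.64*I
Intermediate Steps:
n = 4 (n = 1*4 = 4)
Q(T, R) = 6 (Q(T, R) = 4 - 1*(-2) = 4 + 2 = 6)
d(z) = I*√3 (d(z) = √(z + (-3 - z)) = √(-3) = I*√3)
(-281 + d(Q(-4, 0)))*(-382) = (-281 + I*√3)*(-382) = 107342 - 382*I*√3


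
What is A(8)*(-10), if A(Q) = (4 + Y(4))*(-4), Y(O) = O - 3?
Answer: 200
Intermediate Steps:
Y(O) = -3 + O
A(Q) = -20 (A(Q) = (4 + (-3 + 4))*(-4) = (4 + 1)*(-4) = 5*(-4) = -20)
A(8)*(-10) = -20*(-10) = 200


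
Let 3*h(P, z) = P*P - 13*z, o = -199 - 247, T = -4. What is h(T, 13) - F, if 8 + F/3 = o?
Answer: 1311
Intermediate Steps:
o = -446
h(P, z) = -13*z/3 + P**2/3 (h(P, z) = (P*P - 13*z)/3 = (P**2 - 13*z)/3 = -13*z/3 + P**2/3)
F = -1362 (F = -24 + 3*(-446) = -24 - 1338 = -1362)
h(T, 13) - F = (-13/3*13 + (1/3)*(-4)**2) - 1*(-1362) = (-169/3 + (1/3)*16) + 1362 = (-169/3 + 16/3) + 1362 = -51 + 1362 = 1311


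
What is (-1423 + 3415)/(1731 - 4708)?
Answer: -1992/2977 ≈ -0.66913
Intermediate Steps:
(-1423 + 3415)/(1731 - 4708) = 1992/(-2977) = 1992*(-1/2977) = -1992/2977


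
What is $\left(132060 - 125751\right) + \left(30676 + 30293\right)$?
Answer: $67278$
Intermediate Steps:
$\left(132060 - 125751\right) + \left(30676 + 30293\right) = 6309 + 60969 = 67278$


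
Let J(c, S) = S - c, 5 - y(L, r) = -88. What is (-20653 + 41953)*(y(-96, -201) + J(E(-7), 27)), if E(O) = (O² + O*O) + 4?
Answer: 383400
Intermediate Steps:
y(L, r) = 93 (y(L, r) = 5 - 1*(-88) = 5 + 88 = 93)
E(O) = 4 + 2*O² (E(O) = (O² + O²) + 4 = 2*O² + 4 = 4 + 2*O²)
(-20653 + 41953)*(y(-96, -201) + J(E(-7), 27)) = (-20653 + 41953)*(93 + (27 - (4 + 2*(-7)²))) = 21300*(93 + (27 - (4 + 2*49))) = 21300*(93 + (27 - (4 + 98))) = 21300*(93 + (27 - 1*102)) = 21300*(93 + (27 - 102)) = 21300*(93 - 75) = 21300*18 = 383400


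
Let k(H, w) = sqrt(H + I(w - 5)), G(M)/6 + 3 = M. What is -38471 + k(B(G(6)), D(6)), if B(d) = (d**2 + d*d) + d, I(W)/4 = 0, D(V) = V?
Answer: -38471 + 3*sqrt(74) ≈ -38445.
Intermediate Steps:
G(M) = -18 + 6*M
I(W) = 0 (I(W) = 4*0 = 0)
B(d) = d + 2*d**2 (B(d) = (d**2 + d**2) + d = 2*d**2 + d = d + 2*d**2)
k(H, w) = sqrt(H) (k(H, w) = sqrt(H + 0) = sqrt(H))
-38471 + k(B(G(6)), D(6)) = -38471 + sqrt((-18 + 6*6)*(1 + 2*(-18 + 6*6))) = -38471 + sqrt((-18 + 36)*(1 + 2*(-18 + 36))) = -38471 + sqrt(18*(1 + 2*18)) = -38471 + sqrt(18*(1 + 36)) = -38471 + sqrt(18*37) = -38471 + sqrt(666) = -38471 + 3*sqrt(74)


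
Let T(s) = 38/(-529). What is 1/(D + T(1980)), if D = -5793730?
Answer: -529/3064883208 ≈ -1.7260e-7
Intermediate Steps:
T(s) = -38/529 (T(s) = 38*(-1/529) = -38/529)
1/(D + T(1980)) = 1/(-5793730 - 38/529) = 1/(-3064883208/529) = -529/3064883208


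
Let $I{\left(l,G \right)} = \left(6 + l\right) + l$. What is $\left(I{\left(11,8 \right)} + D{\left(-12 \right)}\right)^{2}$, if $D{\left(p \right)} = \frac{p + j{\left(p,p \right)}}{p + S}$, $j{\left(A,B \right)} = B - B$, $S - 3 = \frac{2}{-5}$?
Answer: $\frac{1893376}{2209} \approx 857.12$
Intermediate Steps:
$S = \frac{13}{5}$ ($S = 3 + \frac{2}{-5} = 3 + 2 \left(- \frac{1}{5}\right) = 3 - \frac{2}{5} = \frac{13}{5} \approx 2.6$)
$I{\left(l,G \right)} = 6 + 2 l$
$j{\left(A,B \right)} = 0$
$D{\left(p \right)} = \frac{p}{\frac{13}{5} + p}$ ($D{\left(p \right)} = \frac{p + 0}{p + \frac{13}{5}} = \frac{p}{\frac{13}{5} + p}$)
$\left(I{\left(11,8 \right)} + D{\left(-12 \right)}\right)^{2} = \left(\left(6 + 2 \cdot 11\right) + 5 \left(-12\right) \frac{1}{13 + 5 \left(-12\right)}\right)^{2} = \left(\left(6 + 22\right) + 5 \left(-12\right) \frac{1}{13 - 60}\right)^{2} = \left(28 + 5 \left(-12\right) \frac{1}{-47}\right)^{2} = \left(28 + 5 \left(-12\right) \left(- \frac{1}{47}\right)\right)^{2} = \left(28 + \frac{60}{47}\right)^{2} = \left(\frac{1376}{47}\right)^{2} = \frac{1893376}{2209}$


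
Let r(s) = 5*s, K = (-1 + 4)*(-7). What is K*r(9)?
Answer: -945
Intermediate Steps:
K = -21 (K = 3*(-7) = -21)
K*r(9) = -105*9 = -21*45 = -945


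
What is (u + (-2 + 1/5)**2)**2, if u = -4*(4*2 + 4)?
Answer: 1252161/625 ≈ 2003.5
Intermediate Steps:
u = -48 (u = -4*(8 + 4) = -4*12 = -48)
(u + (-2 + 1/5)**2)**2 = (-48 + (-2 + 1/5)**2)**2 = (-48 + (-9/5)**2)**2 = (-48 + 81/25)**2 = (-1119/25)**2 = 1252161/625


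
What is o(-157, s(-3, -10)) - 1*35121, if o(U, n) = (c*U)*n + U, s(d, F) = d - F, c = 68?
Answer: -110010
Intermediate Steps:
o(U, n) = U + 68*U*n (o(U, n) = (68*U)*n + U = 68*U*n + U = U + 68*U*n)
o(-157, s(-3, -10)) - 1*35121 = -157*(1 + 68*(-3 - 1*(-10))) - 1*35121 = -157*(1 + 68*(-3 + 10)) - 35121 = -157*(1 + 68*7) - 35121 = -157*(1 + 476) - 35121 = -157*477 - 35121 = -74889 - 35121 = -110010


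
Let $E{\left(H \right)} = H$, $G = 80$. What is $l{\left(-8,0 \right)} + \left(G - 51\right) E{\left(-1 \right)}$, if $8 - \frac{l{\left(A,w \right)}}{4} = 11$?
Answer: $-41$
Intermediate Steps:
$l{\left(A,w \right)} = -12$ ($l{\left(A,w \right)} = 32 - 44 = -12$)
$l{\left(-8,0 \right)} + \left(G - 51\right) E{\left(-1 \right)} = -12 + \left(80 - 51\right) \left(-1\right) = -12 + 29 \left(-1\right) = -12 - 29 = -41$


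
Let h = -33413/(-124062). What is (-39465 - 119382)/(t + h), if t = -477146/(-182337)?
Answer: -1197764247644406/21762704411 ≈ -55038.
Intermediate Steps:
t = 477146/182337 (t = -477146*(-1/182337) = 477146/182337 ≈ 2.6168)
h = 33413/124062 (h = -33413*(-1/124062) = 33413/124062 ≈ 0.26932)
(-39465 - 119382)/(t + h) = (-39465 - 119382)/(477146/182337 + 33413/124062) = -158847/21762704411/7540364298 = -158847*7540364298/21762704411 = -1197764247644406/21762704411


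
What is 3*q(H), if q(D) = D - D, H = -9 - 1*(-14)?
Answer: 0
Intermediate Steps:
H = 5 (H = -9 + 14 = 5)
q(D) = 0
3*q(H) = 3*0 = 0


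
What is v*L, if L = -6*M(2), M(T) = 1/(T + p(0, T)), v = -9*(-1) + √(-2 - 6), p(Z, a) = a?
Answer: -27/2 - 3*I*√2 ≈ -13.5 - 4.2426*I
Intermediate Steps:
v = 9 + 2*I*√2 (v = 9 + √(-8) = 9 + 2*I*√2 ≈ 9.0 + 2.8284*I)
M(T) = 1/(2*T) (M(T) = 1/(T + T) = 1/(2*T))
L = -3/2 ≈ -1.5000
v*L = (9 + 2*I*√2)*(-3/2) = -27/2 - 3*I*√2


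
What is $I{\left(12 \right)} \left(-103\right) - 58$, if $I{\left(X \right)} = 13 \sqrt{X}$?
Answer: $-58 - 2678 \sqrt{3} \approx -4696.4$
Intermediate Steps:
$I{\left(12 \right)} \left(-103\right) - 58 = 13 \sqrt{12} \left(-103\right) - 58 = 13 \cdot 2 \sqrt{3} \left(-103\right) - 58 = 26 \sqrt{3} \left(-103\right) - 58 = - 2678 \sqrt{3} - 58 = -58 - 2678 \sqrt{3}$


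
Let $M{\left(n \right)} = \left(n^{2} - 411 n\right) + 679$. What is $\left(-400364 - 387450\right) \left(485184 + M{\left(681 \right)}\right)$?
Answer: $-527625033662$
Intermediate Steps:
$M{\left(n \right)} = 679 + n^{2} - 411 n$
$\left(-400364 - 387450\right) \left(485184 + M{\left(681 \right)}\right) = \left(-400364 - 387450\right) \left(485184 + \left(679 + 681^{2} - 279891\right)\right) = - 787814 \left(485184 + \left(679 + 463761 - 279891\right)\right) = - 787814 \left(485184 + 184549\right) = \left(-787814\right) 669733 = -527625033662$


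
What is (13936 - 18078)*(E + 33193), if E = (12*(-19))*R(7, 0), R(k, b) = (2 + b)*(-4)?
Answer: -145040414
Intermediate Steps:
R(k, b) = -8 - 4*b
E = 1824 (E = (12*(-19))*(-8 - 4*0) = -228*(-8 + 0) = -228*(-8) = 1824)
(13936 - 18078)*(E + 33193) = (13936 - 18078)*(1824 + 33193) = -4142*35017 = -145040414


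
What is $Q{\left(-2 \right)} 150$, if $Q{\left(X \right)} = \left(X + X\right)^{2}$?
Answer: $2400$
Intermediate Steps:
$Q{\left(X \right)} = 4 X^{2}$ ($Q{\left(X \right)} = \left(2 X\right)^{2} = 4 X^{2}$)
$Q{\left(-2 \right)} 150 = 4 \left(-2\right)^{2} \cdot 150 = 4 \cdot 4 \cdot 150 = 16 \cdot 150 = 2400$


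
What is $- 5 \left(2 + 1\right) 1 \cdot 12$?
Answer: $-180$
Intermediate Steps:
$- 5 \left(2 + 1\right) 1 \cdot 12 = \left(-5\right) 3 \cdot 1 \cdot 12 = \left(-15\right) 1 \cdot 12 = \left(-15\right) 12 = -180$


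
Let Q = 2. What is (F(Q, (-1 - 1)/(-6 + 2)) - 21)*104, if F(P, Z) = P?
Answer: -1976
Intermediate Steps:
(F(Q, (-1 - 1)/(-6 + 2)) - 21)*104 = (2 - 21)*104 = -19*104 = -1976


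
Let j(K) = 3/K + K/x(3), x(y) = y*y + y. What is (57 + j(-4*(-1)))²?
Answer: 485809/144 ≈ 3373.7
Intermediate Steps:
x(y) = y + y² (x(y) = y² + y = y + y²)
j(K) = 3/K + K/12 (j(K) = 3/K + K/((3*(1 + 3))) = 3/K + K/((3*4)) = 3/K + K/12)
(57 + j(-4*(-1)))² = (57 + (3/((-4*(-1))) + (-4*(-1))/12))² = (57 + (3/4 + (1/12)*4))² = (57 + (3*(¼) + ⅓))² = (57 + (¾ + ⅓))² = (57 + 13/12)² = (697/12)² = 485809/144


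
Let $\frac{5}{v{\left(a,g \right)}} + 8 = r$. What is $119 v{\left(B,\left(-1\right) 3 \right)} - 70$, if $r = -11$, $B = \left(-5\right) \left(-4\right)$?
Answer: $- \frac{1925}{19} \approx -101.32$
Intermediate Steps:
$B = 20$
$v{\left(a,g \right)} = - \frac{5}{19}$ ($v{\left(a,g \right)} = \frac{5}{-8 - 11} = \frac{5}{-19} = 5 \left(- \frac{1}{19}\right) = - \frac{5}{19}$)
$119 v{\left(B,\left(-1\right) 3 \right)} - 70 = 119 \left(- \frac{5}{19}\right) - 70 = - \frac{595}{19} - 70 = - \frac{1925}{19}$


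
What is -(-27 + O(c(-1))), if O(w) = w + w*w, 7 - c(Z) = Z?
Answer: -45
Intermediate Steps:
c(Z) = 7 - Z
O(w) = w + w²
-(-27 + O(c(-1))) = -(-27 + (7 - 1*(-1))*(1 + (7 - 1*(-1)))) = -(-27 + (7 + 1)*(1 + (7 + 1))) = -(-27 + 8*(1 + 8)) = -(-27 + 8*9) = -(-27 + 72) = -1*45 = -45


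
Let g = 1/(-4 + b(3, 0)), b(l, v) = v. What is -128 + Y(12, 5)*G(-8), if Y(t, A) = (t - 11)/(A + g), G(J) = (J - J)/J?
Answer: -128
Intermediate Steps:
g = -¼ (g = 1/(-4 + 0) = 1/(-4) = -¼ ≈ -0.25000)
G(J) = 0 (G(J) = 0/J = 0)
Y(t, A) = (-11 + t)/(-¼ + A) (Y(t, A) = (t - 11)/(A - ¼) = (-11 + t)/(-¼ + A))
-128 + Y(12, 5)*G(-8) = -128 + (4*(-11 + 12)/(-1 + 4*5))*0 = -128 + (4*1/(-1 + 20))*0 = -128 + (4*1/19)*0 = -128 + (4*(1/19)*1)*0 = -128 + (4/19)*0 = -128 + 0 = -128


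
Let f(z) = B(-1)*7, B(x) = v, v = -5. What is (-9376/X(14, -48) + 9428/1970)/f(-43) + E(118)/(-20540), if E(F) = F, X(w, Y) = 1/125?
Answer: 2371168590639/70811650 ≈ 33486.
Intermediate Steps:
X(w, Y) = 1/125
B(x) = -5
f(z) = -35 (f(z) = -5*7 = -35)
(-9376/X(14, -48) + 9428/1970)/f(-43) + E(118)/(-20540) = (-9376/1/125 + 9428/1970)/(-35) + 118/(-20540) = (-9376*125 + 9428*(1/1970))*(-1/35) + 118*(-1/20540) = (-1172000 + 4714/985)*(-1/35) - 59/10270 = -1154415286/985*(-1/35) - 59/10270 = 1154415286/34475 - 59/10270 = 2371168590639/70811650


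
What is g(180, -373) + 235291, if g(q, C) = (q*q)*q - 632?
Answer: 6066659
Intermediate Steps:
g(q, C) = -632 + q³ (g(q, C) = q²*q - 632 = q³ - 632 = -632 + q³)
g(180, -373) + 235291 = (-632 + 180³) + 235291 = (-632 + 5832000) + 235291 = 5831368 + 235291 = 6066659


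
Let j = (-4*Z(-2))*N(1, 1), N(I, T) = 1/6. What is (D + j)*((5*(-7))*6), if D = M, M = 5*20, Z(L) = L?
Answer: -21280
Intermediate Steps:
N(I, T) = 1/6
M = 100
D = 100
j = 4/3 (j = -4*(-2)*(1/6) = 8*(1/6) = 4/3 ≈ 1.3333)
(D + j)*((5*(-7))*6) = (100 + 4/3)*((5*(-7))*6) = 304*(-35*6)/3 = (304/3)*(-210) = -21280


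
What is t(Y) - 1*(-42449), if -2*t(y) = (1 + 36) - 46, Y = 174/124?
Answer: 84907/2 ≈ 42454.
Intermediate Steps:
Y = 87/62 (Y = 174*(1/124) = 87/62 ≈ 1.4032)
t(y) = 9/2 (t(y) = -((1 + 36) - 46)/2 = -(37 - 46)/2 = -½*(-9) = 9/2)
t(Y) - 1*(-42449) = 9/2 - 1*(-42449) = 9/2 + 42449 = 84907/2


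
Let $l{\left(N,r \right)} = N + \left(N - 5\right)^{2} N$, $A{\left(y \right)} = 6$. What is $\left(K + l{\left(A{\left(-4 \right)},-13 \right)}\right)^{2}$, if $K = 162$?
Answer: $30276$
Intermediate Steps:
$l{\left(N,r \right)} = N + N \left(-5 + N\right)^{2}$ ($l{\left(N,r \right)} = N + \left(-5 + N\right)^{2} N = N + N \left(-5 + N\right)^{2}$)
$\left(K + l{\left(A{\left(-4 \right)},-13 \right)}\right)^{2} = \left(162 + 6 \left(1 + \left(-5 + 6\right)^{2}\right)\right)^{2} = \left(162 + 6 \left(1 + 1^{2}\right)\right)^{2} = \left(162 + 6 \left(1 + 1\right)\right)^{2} = \left(162 + 6 \cdot 2\right)^{2} = \left(162 + 12\right)^{2} = 174^{2} = 30276$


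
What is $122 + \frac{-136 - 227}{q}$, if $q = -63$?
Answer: $\frac{2683}{21} \approx 127.76$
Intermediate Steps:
$122 + \frac{-136 - 227}{q} = 122 + \frac{-136 - 227}{-63} = 122 - - \frac{121}{21} = 122 + \frac{121}{21} = \frac{2683}{21}$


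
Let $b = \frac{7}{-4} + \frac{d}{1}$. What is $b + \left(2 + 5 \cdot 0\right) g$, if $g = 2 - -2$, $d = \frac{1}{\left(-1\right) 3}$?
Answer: $\frac{71}{12} \approx 5.9167$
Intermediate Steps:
$d = - \frac{1}{3}$ ($d = \frac{1}{-3} = - \frac{1}{3} \approx -0.33333$)
$b = - \frac{25}{12}$ ($b = \frac{7}{-4} - \frac{1}{3 \cdot 1} = 7 \left(- \frac{1}{4}\right) - \frac{1}{3} = - \frac{7}{4} - \frac{1}{3} = - \frac{25}{12} \approx -2.0833$)
$g = 4$ ($g = 2 + 2 = 4$)
$b + \left(2 + 5 \cdot 0\right) g = - \frac{25}{12} + \left(2 + 5 \cdot 0\right) 4 = - \frac{25}{12} + \left(2 + 0\right) 4 = - \frac{25}{12} + 2 \cdot 4 = - \frac{25}{12} + 8 = \frac{71}{12}$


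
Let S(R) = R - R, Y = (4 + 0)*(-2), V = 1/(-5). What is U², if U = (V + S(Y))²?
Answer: 1/625 ≈ 0.0016000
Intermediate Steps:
V = -⅕ (V = 1*(-⅕) = -⅕ ≈ -0.20000)
Y = -8 (Y = 4*(-2) = -8)
S(R) = 0
U = 1/25 (U = (-⅕ + 0)² = (-⅕)² = 1/25 ≈ 0.040000)
U² = (1/25)² = 1/625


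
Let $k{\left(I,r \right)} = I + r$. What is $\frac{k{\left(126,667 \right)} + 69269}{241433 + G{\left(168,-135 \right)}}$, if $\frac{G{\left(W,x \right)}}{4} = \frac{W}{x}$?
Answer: $\frac{3152790}{10864261} \approx 0.2902$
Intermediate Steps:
$G{\left(W,x \right)} = \frac{4 W}{x}$ ($G{\left(W,x \right)} = 4 \frac{W}{x} = \frac{4 W}{x}$)
$\frac{k{\left(126,667 \right)} + 69269}{241433 + G{\left(168,-135 \right)}} = \frac{\left(126 + 667\right) + 69269}{241433 + 4 \cdot 168 \frac{1}{-135}} = \frac{793 + 69269}{241433 + 4 \cdot 168 \left(- \frac{1}{135}\right)} = \frac{70062}{241433 - \frac{224}{45}} = \frac{70062}{\frac{10864261}{45}} = 70062 \cdot \frac{45}{10864261} = \frac{3152790}{10864261}$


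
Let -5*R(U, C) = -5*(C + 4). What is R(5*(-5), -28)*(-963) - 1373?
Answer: 21739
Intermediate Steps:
R(U, C) = 4 + C (R(U, C) = -(-1)*(C + 4) = -(-1)*(4 + C) = -(-20 - 5*C)/5 = 4 + C)
R(5*(-5), -28)*(-963) - 1373 = (4 - 28)*(-963) - 1373 = -24*(-963) - 1373 = 23112 - 1373 = 21739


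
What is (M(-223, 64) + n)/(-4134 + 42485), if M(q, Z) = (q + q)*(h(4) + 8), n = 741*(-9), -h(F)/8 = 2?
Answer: -3101/38351 ≈ -0.080858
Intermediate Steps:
h(F) = -16 (h(F) = -8*2 = -16)
n = -6669
M(q, Z) = -16*q (M(q, Z) = (q + q)*(-16 + 8) = (2*q)*(-8) = -16*q)
(M(-223, 64) + n)/(-4134 + 42485) = (-16*(-223) - 6669)/(-4134 + 42485) = (3568 - 6669)/38351 = -3101*1/38351 = -3101/38351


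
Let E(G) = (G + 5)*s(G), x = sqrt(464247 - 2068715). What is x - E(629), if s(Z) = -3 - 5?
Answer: 5072 + 74*I*sqrt(293) ≈ 5072.0 + 1266.7*I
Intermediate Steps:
s(Z) = -8
x = 74*I*sqrt(293) (x = sqrt(-1604468) = 74*I*sqrt(293) ≈ 1266.7*I)
E(G) = -40 - 8*G (E(G) = (G + 5)*(-8) = (5 + G)*(-8) = -40 - 8*G)
x - E(629) = 74*I*sqrt(293) - (-40 - 8*629) = 74*I*sqrt(293) - (-40 - 5032) = 74*I*sqrt(293) - 1*(-5072) = 74*I*sqrt(293) + 5072 = 5072 + 74*I*sqrt(293)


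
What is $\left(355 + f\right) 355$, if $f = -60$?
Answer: $104725$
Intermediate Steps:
$\left(355 + f\right) 355 = \left(355 - 60\right) 355 = 295 \cdot 355 = 104725$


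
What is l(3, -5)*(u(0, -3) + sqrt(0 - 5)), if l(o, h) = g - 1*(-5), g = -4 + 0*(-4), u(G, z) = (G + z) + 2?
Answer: -1 + I*sqrt(5) ≈ -1.0 + 2.2361*I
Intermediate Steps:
u(G, z) = 2 + G + z
g = -4 (g = -4 + 0 = -4)
l(o, h) = 1 (l(o, h) = -4 - 1*(-5) = -4 + 5 = 1)
l(3, -5)*(u(0, -3) + sqrt(0 - 5)) = 1*((2 + 0 - 3) + sqrt(0 - 5)) = 1*(-1 + sqrt(-5)) = 1*(-1 + I*sqrt(5)) = -1 + I*sqrt(5)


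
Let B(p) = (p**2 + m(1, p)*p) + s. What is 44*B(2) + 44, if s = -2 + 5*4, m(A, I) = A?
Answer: 1100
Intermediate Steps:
s = 18 (s = -2 + 20 = 18)
B(p) = 18 + p + p**2 (B(p) = (p**2 + 1*p) + 18 = (p**2 + p) + 18 = (p + p**2) + 18 = 18 + p + p**2)
44*B(2) + 44 = 44*(18 + 2 + 2**2) + 44 = 44*(18 + 2 + 4) + 44 = 44*24 + 44 = 1056 + 44 = 1100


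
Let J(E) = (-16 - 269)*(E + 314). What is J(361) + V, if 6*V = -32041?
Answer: -1186291/6 ≈ -1.9772e+5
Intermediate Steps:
J(E) = -89490 - 285*E (J(E) = -285*(314 + E) = -89490 - 285*E)
V = -32041/6 (V = (1/6)*(-32041) = -32041/6 ≈ -5340.2)
J(361) + V = (-89490 - 285*361) - 32041/6 = (-89490 - 102885) - 32041/6 = -192375 - 32041/6 = -1186291/6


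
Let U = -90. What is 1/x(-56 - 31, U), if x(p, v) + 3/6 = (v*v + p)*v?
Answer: -2/1442341 ≈ -1.3866e-6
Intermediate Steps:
x(p, v) = -½ + v*(p + v²) (x(p, v) = -½ + (v*v + p)*v = -½ + (v² + p)*v = -½ + (p + v²)*v = -½ + v*(p + v²))
1/x(-56 - 31, U) = 1/(-½ + (-90)³ + (-56 - 31)*(-90)) = 1/(-½ - 729000 - 87*(-90)) = 1/(-½ - 729000 + 7830) = 1/(-1442341/2) = -2/1442341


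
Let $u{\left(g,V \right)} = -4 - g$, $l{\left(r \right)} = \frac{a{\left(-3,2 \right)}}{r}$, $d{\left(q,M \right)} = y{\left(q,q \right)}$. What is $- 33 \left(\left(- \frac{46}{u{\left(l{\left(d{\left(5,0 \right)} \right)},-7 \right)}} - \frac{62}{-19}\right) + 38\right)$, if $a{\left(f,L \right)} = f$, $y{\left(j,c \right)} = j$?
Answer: $- \frac{584034}{323} \approx -1808.2$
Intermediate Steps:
$d{\left(q,M \right)} = q$
$l{\left(r \right)} = - \frac{3}{r}$
$- 33 \left(\left(- \frac{46}{u{\left(l{\left(d{\left(5,0 \right)} \right)},-7 \right)}} - \frac{62}{-19}\right) + 38\right) = - 33 \left(\left(- \frac{46}{-4 - - \frac{3}{5}} - \frac{62}{-19}\right) + 38\right) = - 33 \left(\left(- \frac{46}{-4 - \left(-3\right) \frac{1}{5}} - - \frac{62}{19}\right) + 38\right) = - 33 \left(\left(- \frac{46}{-4 - - \frac{3}{5}} + \frac{62}{19}\right) + 38\right) = - 33 \left(\left(- \frac{46}{-4 + \frac{3}{5}} + \frac{62}{19}\right) + 38\right) = - 33 \left(\left(- \frac{46}{- \frac{17}{5}} + \frac{62}{19}\right) + 38\right) = - 33 \left(\left(\left(-46\right) \left(- \frac{5}{17}\right) + \frac{62}{19}\right) + 38\right) = - 33 \left(\left(\frac{230}{17} + \frac{62}{19}\right) + 38\right) = - 33 \left(\frac{5424}{323} + 38\right) = \left(-33\right) \frac{17698}{323} = - \frac{584034}{323}$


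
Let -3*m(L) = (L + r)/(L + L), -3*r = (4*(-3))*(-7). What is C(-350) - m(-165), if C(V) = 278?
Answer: 275413/990 ≈ 278.19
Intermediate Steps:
r = -28 (r = -4*(-3)*(-7)/3 = -(-4)*(-7) = -⅓*84 = -28)
m(L) = -(-28 + L)/(6*L) (m(L) = -(L - 28)/(3*(L + L)) = -(-28 + L)/(3*(2*L)) = -(-28 + L)*1/(2*L)/3 = -(-28 + L)/(6*L))
C(-350) - m(-165) = 278 - (28 - 1*(-165))/(6*(-165)) = 278 - (-1)*(28 + 165)/(6*165) = 278 - (-1)*193/(6*165) = 278 - 1*(-193/990) = 278 + 193/990 = 275413/990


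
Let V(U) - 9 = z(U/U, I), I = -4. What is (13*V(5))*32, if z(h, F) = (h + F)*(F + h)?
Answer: 7488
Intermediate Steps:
z(h, F) = (F + h)² (z(h, F) = (F + h)*(F + h) = (F + h)²)
V(U) = 18 (V(U) = 9 + (-4 + U/U)² = 9 + (-4 + 1)² = 9 + (-3)² = 9 + 9 = 18)
(13*V(5))*32 = (13*18)*32 = 234*32 = 7488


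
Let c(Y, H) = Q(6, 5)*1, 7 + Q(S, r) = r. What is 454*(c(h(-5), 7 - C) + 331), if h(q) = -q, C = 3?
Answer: 149366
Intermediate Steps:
Q(S, r) = -7 + r
c(Y, H) = -2 (c(Y, H) = (-7 + 5)*1 = -2*1 = -2)
454*(c(h(-5), 7 - C) + 331) = 454*(-2 + 331) = 454*329 = 149366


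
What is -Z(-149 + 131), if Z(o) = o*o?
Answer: -324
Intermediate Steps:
Z(o) = o**2
-Z(-149 + 131) = -(-149 + 131)**2 = -1*(-18)**2 = -1*324 = -324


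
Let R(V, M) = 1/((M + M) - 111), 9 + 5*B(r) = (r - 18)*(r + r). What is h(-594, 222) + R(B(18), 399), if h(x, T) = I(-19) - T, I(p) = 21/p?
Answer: -2912174/13053 ≈ -223.10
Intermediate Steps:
B(r) = -9/5 + 2*r*(-18 + r)/5 (B(r) = -9/5 + ((r - 18)*(r + r))/5 = -9/5 + ((-18 + r)*(2*r))/5 = -9/5 + (2*r*(-18 + r))/5 = -9/5 + 2*r*(-18 + r)/5)
R(V, M) = 1/(-111 + 2*M) (R(V, M) = 1/(2*M - 111) = 1/(-111 + 2*M))
h(x, T) = -21/19 - T (h(x, T) = 21/(-19) - T = 21*(-1/19) - T = -21/19 - T)
h(-594, 222) + R(B(18), 399) = (-21/19 - 1*222) + 1/(-111 + 2*399) = (-21/19 - 222) + 1/(-111 + 798) = -4239/19 + 1/687 = -2912174/13053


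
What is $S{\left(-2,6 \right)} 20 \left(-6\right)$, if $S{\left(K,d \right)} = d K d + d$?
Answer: $7920$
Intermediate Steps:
$S{\left(K,d \right)} = d + K d^{2}$ ($S{\left(K,d \right)} = K d d + d = K d^{2} + d = d + K d^{2}$)
$S{\left(-2,6 \right)} 20 \left(-6\right) = 6 \left(1 - 12\right) 20 \left(-6\right) = 6 \left(-11\right) 20 \left(-6\right) = \left(-66\right) 20 \left(-6\right) = \left(-1320\right) \left(-6\right) = 7920$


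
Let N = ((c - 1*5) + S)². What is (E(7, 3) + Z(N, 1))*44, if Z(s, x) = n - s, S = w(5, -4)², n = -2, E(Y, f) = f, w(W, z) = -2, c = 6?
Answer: -1056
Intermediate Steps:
S = 4 (S = (-2)² = 4)
N = 25 (N = ((6 - 1*5) + 4)² = ((6 - 5) + 4)² = (1 + 4)² = 5² = 25)
Z(s, x) = -2 - s
(E(7, 3) + Z(N, 1))*44 = (3 + (-2 - 1*25))*44 = (3 + (-2 - 25))*44 = (3 - 27)*44 = -24*44 = -1056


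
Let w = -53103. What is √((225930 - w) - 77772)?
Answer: √201261 ≈ 448.62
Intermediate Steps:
√((225930 - w) - 77772) = √((225930 - 1*(-53103)) - 77772) = √((225930 + 53103) - 77772) = √(279033 - 77772) = √201261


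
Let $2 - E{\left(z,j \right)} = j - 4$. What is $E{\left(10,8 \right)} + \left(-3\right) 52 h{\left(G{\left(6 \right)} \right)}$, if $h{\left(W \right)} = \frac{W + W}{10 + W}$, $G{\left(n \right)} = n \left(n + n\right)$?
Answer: $- \frac{11314}{41} \approx -275.95$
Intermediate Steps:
$E{\left(z,j \right)} = 6 - j$ ($E{\left(z,j \right)} = 2 - \left(j - 4\right) = 2 - \left(-4 + j\right) = 6 - j$)
$G{\left(n \right)} = 2 n^{2}$ ($G{\left(n \right)} = n 2 n = 2 n^{2}$)
$h{\left(W \right)} = \frac{2 W}{10 + W}$
$E{\left(10,8 \right)} + \left(-3\right) 52 h{\left(G{\left(6 \right)} \right)} = \left(6 - 8\right) + \left(-3\right) 52 \frac{2 \cdot 2 \cdot 6^{2}}{10 + 2 \cdot 6^{2}} = \left(6 - 8\right) - 156 \frac{2 \cdot 2 \cdot 36}{10 + 2 \cdot 36} = -2 - 156 \cdot 2 \cdot 72 \frac{1}{10 + 72} = -2 - 156 \cdot 2 \cdot 72 \cdot \frac{1}{82} = -2 - \frac{11232}{41} = - \frac{11314}{41}$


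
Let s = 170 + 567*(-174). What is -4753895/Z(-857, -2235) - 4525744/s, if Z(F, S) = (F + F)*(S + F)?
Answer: 2939603694639/65244458968 ≈ 45.055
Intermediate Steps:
Z(F, S) = 2*F*(F + S) (Z(F, S) = (2*F)*(F + S) = 2*F*(F + S))
s = -98488 (s = 170 - 98658 = -98488)
-4753895/Z(-857, -2235) - 4525744/s = -4753895*(-1/(1714*(-857 - 2235))) - 4525744/(-98488) = -4753895/(2*(-857)*(-3092)) - 4525744*(-1/98488) = -4753895/5299688 + 565718/12311 = 2939603694639/65244458968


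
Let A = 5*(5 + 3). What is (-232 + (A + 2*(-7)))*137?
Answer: -28222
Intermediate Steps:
A = 40 (A = 5*8 = 40)
(-232 + (A + 2*(-7)))*137 = (-232 + (40 + 2*(-7)))*137 = (-232 + (40 - 14))*137 = (-232 + 26)*137 = -206*137 = -28222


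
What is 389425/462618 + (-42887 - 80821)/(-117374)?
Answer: 51468958747/27149662566 ≈ 1.8958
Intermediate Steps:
389425/462618 + (-42887 - 80821)/(-117374) = 389425*(1/462618) - 123708*(-1/117374) = 389425/462618 + 61854/58687 = 51468958747/27149662566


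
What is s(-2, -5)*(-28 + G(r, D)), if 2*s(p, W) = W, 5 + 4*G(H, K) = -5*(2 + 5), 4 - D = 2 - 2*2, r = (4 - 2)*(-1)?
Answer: 95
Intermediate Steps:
r = -2 (r = 2*(-1) = -2)
D = 6 (D = 4 - (2 - 2*2) = 4 - (2 - 4) = 4 - 1*(-2) = 4 + 2 = 6)
G(H, K) = -10 (G(H, K) = -5/4 + (-5*(2 + 5))/4 = -5/4 + (-5*7)/4 = -5/4 + (¼)*(-35) = -5/4 - 35/4 = -10)
s(p, W) = W/2
s(-2, -5)*(-28 + G(r, D)) = ((½)*(-5))*(-28 - 10) = -5/2*(-38) = 95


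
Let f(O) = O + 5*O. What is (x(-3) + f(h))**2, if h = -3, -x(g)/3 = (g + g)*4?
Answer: 2916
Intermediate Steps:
x(g) = -24*g (x(g) = -3*(g + g)*4 = -3*2*g*4 = -24*g)
f(O) = 6*O
(x(-3) + f(h))**2 = (-24*(-3) + 6*(-3))**2 = (72 - 18)**2 = 54**2 = 2916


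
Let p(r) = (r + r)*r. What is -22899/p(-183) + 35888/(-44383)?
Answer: -1140010927/990894858 ≈ -1.1505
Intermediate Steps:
p(r) = 2*r**2 (p(r) = (2*r)*r = 2*r**2)
-22899/p(-183) + 35888/(-44383) = -22899/(2*(-183)**2) + 35888/(-44383) = -22899/(2*33489) + 35888*(-1/44383) = -22899/66978 - 35888/44383 = -22899*1/66978 - 35888/44383 = -7633/22326 - 35888/44383 = -1140010927/990894858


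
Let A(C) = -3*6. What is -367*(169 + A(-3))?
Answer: -55417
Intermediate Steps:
A(C) = -18
-367*(169 + A(-3)) = -367*(169 - 18) = -367*151 = -55417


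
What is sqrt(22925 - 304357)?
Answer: 2*I*sqrt(70358) ≈ 530.5*I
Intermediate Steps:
sqrt(22925 - 304357) = sqrt(-281432) = 2*I*sqrt(70358)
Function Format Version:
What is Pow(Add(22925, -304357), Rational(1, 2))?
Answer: Mul(2, I, Pow(70358, Rational(1, 2))) ≈ Mul(530.50, I)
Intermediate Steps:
Pow(Add(22925, -304357), Rational(1, 2)) = Pow(-281432, Rational(1, 2)) = Mul(2, I, Pow(70358, Rational(1, 2)))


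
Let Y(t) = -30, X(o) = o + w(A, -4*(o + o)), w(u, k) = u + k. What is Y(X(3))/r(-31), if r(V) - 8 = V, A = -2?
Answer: 30/23 ≈ 1.3043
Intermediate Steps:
w(u, k) = k + u
X(o) = -2 - 7*o (X(o) = o + (-4*(o + o) - 2) = o + (-8*o - 2) = o + (-2 - 8*o) = -2 - 7*o)
r(V) = 8 + V
Y(X(3))/r(-31) = -30/(8 - 31) = -30/(-23) = -30*(-1/23) = 30/23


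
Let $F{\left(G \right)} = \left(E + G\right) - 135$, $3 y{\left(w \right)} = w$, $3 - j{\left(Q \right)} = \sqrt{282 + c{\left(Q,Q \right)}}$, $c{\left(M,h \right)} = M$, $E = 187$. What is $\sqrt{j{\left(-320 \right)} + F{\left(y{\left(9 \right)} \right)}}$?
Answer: $\sqrt{58 - i \sqrt{38}} \approx 7.6265 - 0.40414 i$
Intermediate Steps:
$j{\left(Q \right)} = 3 - \sqrt{282 + Q}$
$y{\left(w \right)} = \frac{w}{3}$
$F{\left(G \right)} = 52 + G$ ($F{\left(G \right)} = \left(187 + G\right) - 135 = 52 + G$)
$\sqrt{j{\left(-320 \right)} + F{\left(y{\left(9 \right)} \right)}} = \sqrt{\left(3 - \sqrt{282 - 320}\right) + \left(52 + \frac{1}{3} \cdot 9\right)} = \sqrt{\left(3 - \sqrt{-38}\right) + \left(52 + 3\right)} = \sqrt{\left(3 - i \sqrt{38}\right) + 55} = \sqrt{58 - i \sqrt{38}}$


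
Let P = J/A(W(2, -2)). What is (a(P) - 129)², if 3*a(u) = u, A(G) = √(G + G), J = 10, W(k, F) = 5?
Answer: (387 - √10)²/9 ≈ 16370.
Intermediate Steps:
A(G) = √2*√G (A(G) = √(2*G) = √2*√G)
P = √10 (P = 10/((√2*√5)) = 10/(√10) = 10*(√10/10) = √10 ≈ 3.1623)
a(u) = u/3
(a(P) - 129)² = (√10/3 - 129)² = (-129 + √10/3)²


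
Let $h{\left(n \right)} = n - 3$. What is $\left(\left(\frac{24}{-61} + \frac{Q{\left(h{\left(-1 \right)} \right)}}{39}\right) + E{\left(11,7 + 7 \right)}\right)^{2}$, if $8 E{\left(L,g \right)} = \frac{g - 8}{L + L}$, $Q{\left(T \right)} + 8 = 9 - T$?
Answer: $\frac{2341688881}{43828259904} \approx 0.053429$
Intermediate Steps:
$h{\left(n \right)} = -3 + n$
$Q{\left(T \right)} = 1 - T$ ($Q{\left(T \right)} = -8 - \left(-9 + T\right) = 1 - T$)
$E{\left(L,g \right)} = \frac{-8 + g}{16 L}$ ($E{\left(L,g \right)} = \frac{\left(g - 8\right) \frac{1}{L + L}}{8} = \frac{\left(-8 + g\right) \frac{1}{2 L}}{8} = \frac{\frac{1}{2} \frac{1}{L} \left(-8 + g\right)}{8} = \frac{-8 + g}{16 L}$)
$\left(\left(\frac{24}{-61} + \frac{Q{\left(h{\left(-1 \right)} \right)}}{39}\right) + E{\left(11,7 + 7 \right)}\right)^{2} = \left(\left(\frac{24}{-61} + \frac{1 - \left(-3 - 1\right)}{39}\right) + \frac{-8 + \left(7 + 7\right)}{16 \cdot 11}\right)^{2} = \left(\left(24 \left(- \frac{1}{61}\right) + \left(1 - -4\right) \frac{1}{39}\right) + \frac{1}{16} \cdot \frac{1}{11} \left(-8 + 14\right)\right)^{2} = \left(\left(- \frac{24}{61} + \left(1 + 4\right) \frac{1}{39}\right) + \frac{1}{16} \cdot \frac{1}{11} \cdot 6\right)^{2} = \left(\left(- \frac{24}{61} + 5 \cdot \frac{1}{39}\right) + \frac{3}{88}\right)^{2} = \left(\left(- \frac{24}{61} + \frac{5}{39}\right) + \frac{3}{88}\right)^{2} = \left(- \frac{631}{2379} + \frac{3}{88}\right)^{2} = \left(- \frac{48391}{209352}\right)^{2} = \frac{2341688881}{43828259904}$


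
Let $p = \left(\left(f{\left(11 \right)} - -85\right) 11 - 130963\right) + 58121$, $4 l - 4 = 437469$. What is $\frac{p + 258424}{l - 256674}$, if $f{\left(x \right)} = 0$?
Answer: $- \frac{746068}{589223} \approx -1.2662$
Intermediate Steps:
$l = \frac{437473}{4}$ ($l = 1 + \frac{1}{4} \cdot 437469 = 1 + \frac{437469}{4} = \frac{437473}{4} \approx 1.0937 \cdot 10^{5}$)
$p = -71907$ ($p = \left(\left(0 - -85\right) 11 - 130963\right) + 58121 = \left(\left(0 + \left(-5 + 90\right)\right) 11 - 130963\right) + 58121 = \left(\left(0 + 85\right) 11 - 130963\right) + 58121 = \left(85 \cdot 11 - 130963\right) + 58121 = \left(935 - 130963\right) + 58121 = -130028 + 58121 = -71907$)
$\frac{p + 258424}{l - 256674} = \frac{-71907 + 258424}{\frac{437473}{4} - 256674} = \frac{186517}{- \frac{589223}{4}} = 186517 \left(- \frac{4}{589223}\right) = - \frac{746068}{589223}$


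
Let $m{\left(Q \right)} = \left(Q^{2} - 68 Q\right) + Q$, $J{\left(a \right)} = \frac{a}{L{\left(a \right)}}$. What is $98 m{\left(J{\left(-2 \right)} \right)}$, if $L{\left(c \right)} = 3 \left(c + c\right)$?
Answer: $- \frac{19649}{18} \approx -1091.6$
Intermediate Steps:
$L{\left(c \right)} = 6 c$ ($L{\left(c \right)} = 3 \cdot 2 c = 6 c$)
$J{\left(a \right)} = \frac{1}{6}$ ($J{\left(a \right)} = \frac{a}{6 a} = a \frac{1}{6 a} = \frac{1}{6}$)
$m{\left(Q \right)} = Q^{2} - 67 Q$
$98 m{\left(J{\left(-2 \right)} \right)} = 98 \frac{-67 + \frac{1}{6}}{6} = 98 \cdot \frac{1}{6} \left(- \frac{401}{6}\right) = 98 \left(- \frac{401}{36}\right) = - \frac{19649}{18}$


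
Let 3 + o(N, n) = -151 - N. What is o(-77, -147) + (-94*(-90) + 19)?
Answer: 8402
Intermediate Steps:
o(N, n) = -154 - N (o(N, n) = -3 + (-151 - N) = -154 - N)
o(-77, -147) + (-94*(-90) + 19) = (-154 - 1*(-77)) + (-94*(-90) + 19) = (-154 + 77) + (8460 + 19) = -77 + 8479 = 8402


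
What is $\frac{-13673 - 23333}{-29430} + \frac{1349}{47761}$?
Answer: $\frac{903572318}{702803115} \approx 1.2857$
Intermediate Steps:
$\frac{-13673 - 23333}{-29430} + \frac{1349}{47761} = \left(-13673 - 23333\right) \left(- \frac{1}{29430}\right) + 1349 \cdot \frac{1}{47761} = \left(-37006\right) \left(- \frac{1}{29430}\right) + \frac{1349}{47761} = \frac{18503}{14715} + \frac{1349}{47761} = \frac{903572318}{702803115}$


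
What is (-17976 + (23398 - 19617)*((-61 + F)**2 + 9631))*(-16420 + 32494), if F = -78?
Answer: 1759291841664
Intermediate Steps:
(-17976 + (23398 - 19617)*((-61 + F)**2 + 9631))*(-16420 + 32494) = (-17976 + (23398 - 19617)*((-61 - 78)**2 + 9631))*(-16420 + 32494) = (-17976 + 3781*((-139)**2 + 9631))*16074 = (-17976 + 3781*(19321 + 9631))*16074 = (-17976 + 3781*28952)*16074 = (-17976 + 109467512)*16074 = 109449536*16074 = 1759291841664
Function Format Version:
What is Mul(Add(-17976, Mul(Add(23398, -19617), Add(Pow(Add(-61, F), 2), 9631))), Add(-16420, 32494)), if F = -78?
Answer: 1759291841664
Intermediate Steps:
Mul(Add(-17976, Mul(Add(23398, -19617), Add(Pow(Add(-61, F), 2), 9631))), Add(-16420, 32494)) = Mul(Add(-17976, Mul(Add(23398, -19617), Add(Pow(Add(-61, -78), 2), 9631))), Add(-16420, 32494)) = Mul(Add(-17976, Mul(3781, Add(Pow(-139, 2), 9631))), 16074) = Mul(Add(-17976, Mul(3781, Add(19321, 9631))), 16074) = Mul(Add(-17976, Mul(3781, 28952)), 16074) = Mul(Add(-17976, 109467512), 16074) = Mul(109449536, 16074) = 1759291841664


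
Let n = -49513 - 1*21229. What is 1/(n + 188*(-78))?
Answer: -1/85406 ≈ -1.1709e-5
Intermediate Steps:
n = -70742 (n = -49513 - 21229 = -70742)
1/(n + 188*(-78)) = 1/(-70742 + 188*(-78)) = 1/(-70742 - 14664) = 1/(-85406) = -1/85406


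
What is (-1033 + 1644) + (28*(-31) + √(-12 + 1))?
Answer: -257 + I*√11 ≈ -257.0 + 3.3166*I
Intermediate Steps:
(-1033 + 1644) + (28*(-31) + √(-12 + 1)) = 611 + (-868 + √(-11)) = 611 + (-868 + I*√11) = -257 + I*√11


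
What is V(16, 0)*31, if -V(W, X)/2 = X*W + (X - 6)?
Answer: 372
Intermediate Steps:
V(W, X) = 12 - 2*X - 2*W*X (V(W, X) = -2*(X*W + (X - 6)) = -2*(W*X + (-6 + X)) = -2*(-6 + X + W*X) = 12 - 2*X - 2*W*X)
V(16, 0)*31 = (12 - 2*0 - 2*16*0)*31 = (12 + 0 + 0)*31 = 12*31 = 372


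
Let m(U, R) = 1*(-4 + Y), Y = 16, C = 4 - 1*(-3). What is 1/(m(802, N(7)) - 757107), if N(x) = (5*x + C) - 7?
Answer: -1/757095 ≈ -1.3208e-6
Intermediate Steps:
C = 7 (C = 4 + 3 = 7)
N(x) = 5*x (N(x) = (5*x + 7) - 7 = (7 + 5*x) - 7 = 5*x)
m(U, R) = 12 (m(U, R) = 1*(-4 + 16) = 1*12 = 12)
1/(m(802, N(7)) - 757107) = 1/(12 - 757107) = 1/(-757095) = -1/757095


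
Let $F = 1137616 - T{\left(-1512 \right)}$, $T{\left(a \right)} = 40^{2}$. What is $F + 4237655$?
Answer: $5373671$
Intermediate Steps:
$T{\left(a \right)} = 1600$
$F = 1136016$ ($F = 1137616 - 1600 = 1136016$)
$F + 4237655 = 1136016 + 4237655 = 5373671$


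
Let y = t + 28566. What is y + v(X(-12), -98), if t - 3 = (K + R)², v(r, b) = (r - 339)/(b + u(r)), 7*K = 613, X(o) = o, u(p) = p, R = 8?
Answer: 203235819/5390 ≈ 37706.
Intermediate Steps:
K = 613/7 (K = (⅐)*613 = 613/7 ≈ 87.571)
v(r, b) = (-339 + r)/(b + r) (v(r, b) = (r - 339)/(b + r) = (-339 + r)/(b + r))
t = 447708/49 (t = 3 + (613/7 + 8)² = 3 + (669/7)² = 3 + 447561/49 = 447708/49 ≈ 9136.9)
y = 1847442/49 (y = 447708/49 + 28566 = 1847442/49 ≈ 37703.)
y + v(X(-12), -98) = 1847442/49 + (-339 - 12)/(-98 - 12) = 1847442/49 - 351/(-110) = 1847442/49 - 1/110*(-351) = 1847442/49 + 351/110 = 203235819/5390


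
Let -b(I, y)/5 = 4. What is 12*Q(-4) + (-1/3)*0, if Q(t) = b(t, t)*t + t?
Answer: 912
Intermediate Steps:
b(I, y) = -20 (b(I, y) = -5*4 = -20)
Q(t) = -19*t (Q(t) = -20*t + t = -19*t)
12*Q(-4) + (-1/3)*0 = 12*(-19*(-4)) + (-1/3)*0 = 12*76 + ((⅓)*(-1))*0 = 912 - ⅓*0 = 912 + 0 = 912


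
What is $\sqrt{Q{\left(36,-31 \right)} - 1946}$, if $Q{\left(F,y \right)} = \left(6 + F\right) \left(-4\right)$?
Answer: $i \sqrt{2114} \approx 45.978 i$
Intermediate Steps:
$Q{\left(F,y \right)} = -24 - 4 F$
$\sqrt{Q{\left(36,-31 \right)} - 1946} = \sqrt{\left(-24 - 144\right) - 1946} = \sqrt{-168 - 1946} = \sqrt{-2114} = i \sqrt{2114}$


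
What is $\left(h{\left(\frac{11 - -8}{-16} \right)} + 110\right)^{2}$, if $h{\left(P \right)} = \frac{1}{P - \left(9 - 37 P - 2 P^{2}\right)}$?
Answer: $\frac{521633506564}{43125489} \approx 12096.0$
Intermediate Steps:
$h{\left(P \right)} = \frac{1}{-9 + 2 P^{2} + 38 P}$ ($h{\left(P \right)} = \frac{1}{P + \left(\left(P^{2} + 20 P\right) + \left(-9 + P^{2} + 17 P\right)\right)} = \frac{1}{P + \left(-9 + 2 P^{2} + 37 P\right)} = \frac{1}{-9 + 2 P^{2} + 38 P}$)
$\left(h{\left(\frac{11 - -8}{-16} \right)} + 110\right)^{2} = \left(\frac{1}{-9 + 2 \left(\frac{11 - -8}{-16}\right)^{2} + 38 \frac{11 - -8}{-16}} + 110\right)^{2} = \left(\frac{1}{-9 + 2 \left(\left(11 + 8\right) \left(- \frac{1}{16}\right)\right)^{2} + 38 \left(11 + 8\right) \left(- \frac{1}{16}\right)} + 110\right)^{2} = \left(\frac{1}{-9 + 2 \left(19 \left(- \frac{1}{16}\right)\right)^{2} + 38 \cdot 19 \left(- \frac{1}{16}\right)} + 110\right)^{2} = \left(\frac{1}{-9 + 2 \left(- \frac{19}{16}\right)^{2} + 38 \left(- \frac{19}{16}\right)} + 110\right)^{2} = \left(\frac{1}{-9 + 2 \cdot \frac{361}{256} - \frac{361}{8}} + 110\right)^{2} = \left(\frac{1}{-9 + \frac{361}{128} - \frac{361}{8}} + 110\right)^{2} = \left(\frac{1}{- \frac{6567}{128}} + 110\right)^{2} = \left(- \frac{128}{6567} + 110\right)^{2} = \left(\frac{722242}{6567}\right)^{2} = \frac{521633506564}{43125489}$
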